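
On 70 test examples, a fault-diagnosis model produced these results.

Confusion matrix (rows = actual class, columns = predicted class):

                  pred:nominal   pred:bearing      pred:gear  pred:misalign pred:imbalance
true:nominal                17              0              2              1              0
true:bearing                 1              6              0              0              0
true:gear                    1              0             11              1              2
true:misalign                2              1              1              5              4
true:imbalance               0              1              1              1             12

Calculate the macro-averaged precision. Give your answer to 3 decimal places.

Per-class precision (TP/(TP+FP)):
  nominal: TP=17, FP=1+1+2+0=4 → 17/21 = 0.8095
  bearing: TP=6, FP=0+0+1+1=2 → 6/8 = 0.7500
  gear: TP=11, FP=2+0+1+1=4 → 11/15 = 0.7333
  misalign: TP=5, FP=1+0+1+1=3 → 5/8 = 0.6250
  imbalance: TP=12, FP=0+0+2+4=6 → 12/18 = 0.6667
Macro-precision = mean = (0.8095 + 0.7500 + 0.7333 + 0.6250 + 0.6667) / 5 = 0.717

0.717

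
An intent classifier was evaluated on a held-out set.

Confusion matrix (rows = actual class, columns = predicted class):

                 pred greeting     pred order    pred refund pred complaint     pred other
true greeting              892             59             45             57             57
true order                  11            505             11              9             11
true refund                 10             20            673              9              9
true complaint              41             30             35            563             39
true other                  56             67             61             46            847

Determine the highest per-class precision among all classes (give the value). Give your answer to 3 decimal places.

0.883

Per-class precision (TP/(TP+FP)):
  greeting: TP=892, FP=11+10+41+56=118 → 892/1010 = 0.8832
  order: TP=505, FP=59+20+30+67=176 → 505/681 = 0.7416
  refund: TP=673, FP=45+11+35+61=152 → 673/825 = 0.8158
  complaint: TP=563, FP=57+9+9+46=121 → 563/684 = 0.8231
  other: TP=847, FP=57+11+9+39=116 → 847/963 = 0.8795
Highest is class 'greeting' with precision = 0.883.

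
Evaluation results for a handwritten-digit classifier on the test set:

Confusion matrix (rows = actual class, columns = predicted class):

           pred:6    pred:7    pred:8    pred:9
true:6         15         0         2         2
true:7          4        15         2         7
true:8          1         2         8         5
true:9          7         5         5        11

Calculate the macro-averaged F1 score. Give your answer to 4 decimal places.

0.5380

Per-class F1 score (2·TP/(2·TP+FP+FN)):
  6: TP=15, FP=4+1+7=12, FN=0+2+2=4 → 30/46 = 0.65217
  7: TP=15, FP=0+2+5=7, FN=4+2+7=13 → 30/50 = 0.60000
  8: TP=8, FP=2+2+5=9, FN=1+2+5=8 → 16/33 = 0.48485
  9: TP=11, FP=2+7+5=14, FN=7+5+5=17 → 22/53 = 0.41509
Macro-F1 score = mean = (0.65217 + 0.60000 + 0.48485 + 0.41509) / 4 = 0.5380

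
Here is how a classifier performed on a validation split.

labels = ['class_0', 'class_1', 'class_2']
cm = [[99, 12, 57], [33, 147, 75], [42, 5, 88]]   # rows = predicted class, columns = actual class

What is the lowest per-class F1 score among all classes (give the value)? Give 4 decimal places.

0.4958

Per-class F1 score (2·TP/(2·TP+FP+FN)):
  class_0: TP=99, FP=12+57=69, FN=33+42=75 → 198/342 = 0.57895
  class_1: TP=147, FP=33+75=108, FN=12+5=17 → 294/419 = 0.70167
  class_2: TP=88, FP=42+5=47, FN=57+75=132 → 176/355 = 0.49577
Lowest is class 'class_2' with F1 score = 0.4958.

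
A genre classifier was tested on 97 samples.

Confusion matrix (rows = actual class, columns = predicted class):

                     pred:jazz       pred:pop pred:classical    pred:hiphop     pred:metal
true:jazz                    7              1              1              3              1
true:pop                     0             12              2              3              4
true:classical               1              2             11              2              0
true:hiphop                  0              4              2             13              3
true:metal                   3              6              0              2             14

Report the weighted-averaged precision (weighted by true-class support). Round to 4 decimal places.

Per-class precision (TP/(TP+FP)):
  jazz: TP=7, FP=0+1+0+3=4 → 7/11 = 0.63636
  pop: TP=12, FP=1+2+4+6=13 → 12/25 = 0.48000
  classical: TP=11, FP=1+2+2+0=5 → 11/16 = 0.68750
  hiphop: TP=13, FP=3+3+2+2=10 → 13/23 = 0.56522
  metal: TP=14, FP=1+4+0+3=8 → 14/22 = 0.63636
Weighted-precision = Σ (supportᵢ/N)·precisionᵢ with N=97: (13/97)·0.63636 + (21/97)·0.48000 + (16/97)·0.68750 + (22/97)·0.56522 + (25/97)·0.63636 = 0.5948

0.5948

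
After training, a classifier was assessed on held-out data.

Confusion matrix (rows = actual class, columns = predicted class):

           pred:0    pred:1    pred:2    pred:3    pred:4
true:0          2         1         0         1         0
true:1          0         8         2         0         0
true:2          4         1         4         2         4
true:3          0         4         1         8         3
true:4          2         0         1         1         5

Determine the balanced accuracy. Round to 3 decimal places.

Balanced accuracy = mean of per-class recall.
  0: recall = 2/4 = 0.5000
  1: recall = 8/10 = 0.8000
  2: recall = 4/15 = 0.2667
  3: recall = 8/16 = 0.5000
  4: recall = 5/9 = 0.5556
Mean = (0.5000 + 0.8000 + 0.2667 + 0.5000 + 0.5556) / 5 = 0.524

0.524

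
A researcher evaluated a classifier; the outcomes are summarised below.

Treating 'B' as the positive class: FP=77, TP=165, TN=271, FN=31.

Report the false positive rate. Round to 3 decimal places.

FPR = FP/(FP+TN) = 77/(77+271) = 0.221

0.221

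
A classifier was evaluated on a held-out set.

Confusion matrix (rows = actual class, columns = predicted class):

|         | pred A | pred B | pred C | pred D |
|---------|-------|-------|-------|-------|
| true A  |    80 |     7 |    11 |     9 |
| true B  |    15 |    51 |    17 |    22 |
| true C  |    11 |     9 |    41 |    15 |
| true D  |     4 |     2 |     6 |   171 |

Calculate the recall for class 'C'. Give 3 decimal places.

0.539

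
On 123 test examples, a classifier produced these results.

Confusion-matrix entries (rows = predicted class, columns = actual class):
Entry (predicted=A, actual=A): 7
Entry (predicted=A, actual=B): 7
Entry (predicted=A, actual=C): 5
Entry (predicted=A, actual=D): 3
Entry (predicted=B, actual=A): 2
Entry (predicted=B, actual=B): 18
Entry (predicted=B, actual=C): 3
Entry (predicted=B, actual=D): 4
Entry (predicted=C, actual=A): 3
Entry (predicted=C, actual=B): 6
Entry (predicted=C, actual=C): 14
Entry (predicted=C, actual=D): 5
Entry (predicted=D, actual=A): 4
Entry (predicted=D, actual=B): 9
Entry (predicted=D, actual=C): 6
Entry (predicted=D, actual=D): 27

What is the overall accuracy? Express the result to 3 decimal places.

0.537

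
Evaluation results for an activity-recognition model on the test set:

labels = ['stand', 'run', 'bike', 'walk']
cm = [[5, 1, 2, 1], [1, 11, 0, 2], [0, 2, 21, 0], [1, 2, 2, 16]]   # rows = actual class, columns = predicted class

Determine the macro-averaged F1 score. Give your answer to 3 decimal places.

0.758

Per-class F1 score (2·TP/(2·TP+FP+FN)):
  stand: TP=5, FP=1+0+1=2, FN=1+2+1=4 → 10/16 = 0.6250
  run: TP=11, FP=1+2+2=5, FN=1+0+2=3 → 22/30 = 0.7333
  bike: TP=21, FP=2+0+2=4, FN=0+2+0=2 → 42/48 = 0.8750
  walk: TP=16, FP=1+2+0=3, FN=1+2+2=5 → 32/40 = 0.8000
Macro-F1 score = mean = (0.6250 + 0.7333 + 0.8750 + 0.8000) / 4 = 0.758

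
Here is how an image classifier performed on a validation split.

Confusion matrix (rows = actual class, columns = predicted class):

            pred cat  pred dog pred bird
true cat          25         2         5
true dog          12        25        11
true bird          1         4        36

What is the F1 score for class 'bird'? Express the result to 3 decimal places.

0.774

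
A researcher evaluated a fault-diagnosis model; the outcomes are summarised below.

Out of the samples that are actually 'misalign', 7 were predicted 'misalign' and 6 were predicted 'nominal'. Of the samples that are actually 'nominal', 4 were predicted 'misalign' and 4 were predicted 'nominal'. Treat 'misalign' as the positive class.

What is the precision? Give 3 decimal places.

0.636

Precision = TP/(TP+FP) = 7/(7+4) = 7/11 = 0.636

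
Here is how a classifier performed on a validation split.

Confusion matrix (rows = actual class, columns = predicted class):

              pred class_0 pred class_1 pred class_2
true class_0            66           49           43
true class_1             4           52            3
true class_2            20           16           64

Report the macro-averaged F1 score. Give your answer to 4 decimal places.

Per-class F1 score (2·TP/(2·TP+FP+FN)):
  class_0: TP=66, FP=4+20=24, FN=49+43=92 → 132/248 = 0.53226
  class_1: TP=52, FP=49+16=65, FN=4+3=7 → 104/176 = 0.59091
  class_2: TP=64, FP=43+3=46, FN=20+16=36 → 128/210 = 0.60952
Macro-F1 score = mean = (0.53226 + 0.59091 + 0.60952) / 3 = 0.5776

0.5776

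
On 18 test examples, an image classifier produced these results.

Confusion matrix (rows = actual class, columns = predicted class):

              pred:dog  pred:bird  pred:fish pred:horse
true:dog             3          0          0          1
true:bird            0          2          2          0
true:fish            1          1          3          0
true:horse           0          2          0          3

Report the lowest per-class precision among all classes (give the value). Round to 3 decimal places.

0.400

Per-class precision (TP/(TP+FP)):
  dog: TP=3, FP=0+1+0=1 → 3/4 = 0.7500
  bird: TP=2, FP=0+1+2=3 → 2/5 = 0.4000
  fish: TP=3, FP=0+2+0=2 → 3/5 = 0.6000
  horse: TP=3, FP=1+0+0=1 → 3/4 = 0.7500
Lowest is class 'bird' with precision = 0.400.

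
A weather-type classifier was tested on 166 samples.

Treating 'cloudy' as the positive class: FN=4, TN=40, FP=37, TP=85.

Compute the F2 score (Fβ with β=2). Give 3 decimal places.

0.889

Fβ = (1+β²)·TP / ((1+β²)·TP + β²·FN + FP), with β²=4
= 5·85 / (5·85 + 4·4 + 37) = 0.889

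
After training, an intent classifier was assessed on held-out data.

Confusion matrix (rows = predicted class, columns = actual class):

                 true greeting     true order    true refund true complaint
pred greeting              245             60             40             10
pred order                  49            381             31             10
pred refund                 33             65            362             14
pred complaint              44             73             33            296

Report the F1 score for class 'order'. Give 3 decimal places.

F1 score = 2·TP/(2·TP+FP+FN).
order: TP=381, FP=49+31+10=90, FN=60+65+73=198 → 762/1050 = 0.7257

0.726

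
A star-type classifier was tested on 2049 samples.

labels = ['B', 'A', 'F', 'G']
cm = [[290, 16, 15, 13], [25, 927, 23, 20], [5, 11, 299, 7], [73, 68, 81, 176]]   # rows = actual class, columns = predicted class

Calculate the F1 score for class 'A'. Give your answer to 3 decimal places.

0.919

Treat 'A' as positive and all other classes as negative.
F1 score = 2·TP/(2·TP+FP+FN).
A: TP=927, FP=16+11+68=95, FN=25+23+20=68 → 1854/2017 = 0.9192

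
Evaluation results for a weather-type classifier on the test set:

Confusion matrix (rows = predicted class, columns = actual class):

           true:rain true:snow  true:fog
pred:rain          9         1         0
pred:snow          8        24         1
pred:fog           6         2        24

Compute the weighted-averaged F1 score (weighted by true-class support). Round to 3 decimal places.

Per-class F1 score (2·TP/(2·TP+FP+FN)):
  rain: TP=9, FP=1+0=1, FN=8+6=14 → 18/33 = 0.5455
  snow: TP=24, FP=8+1=9, FN=1+2=3 → 48/60 = 0.8000
  fog: TP=24, FP=6+2=8, FN=0+1=1 → 48/57 = 0.8421
Weighted-F1 score = Σ (supportᵢ/N)·F1 scoreᵢ with N=75: (23/75)·0.5455 + (27/75)·0.8000 + (25/75)·0.8421 = 0.736

0.736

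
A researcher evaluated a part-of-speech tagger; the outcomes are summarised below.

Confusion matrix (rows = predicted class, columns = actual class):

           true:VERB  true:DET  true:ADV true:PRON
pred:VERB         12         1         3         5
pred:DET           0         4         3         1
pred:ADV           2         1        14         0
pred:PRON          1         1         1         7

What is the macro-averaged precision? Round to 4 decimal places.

0.6487

Per-class precision (TP/(TP+FP)):
  VERB: TP=12, FP=1+3+5=9 → 12/21 = 0.57143
  DET: TP=4, FP=0+3+1=4 → 4/8 = 0.50000
  ADV: TP=14, FP=2+1+0=3 → 14/17 = 0.82353
  PRON: TP=7, FP=1+1+1=3 → 7/10 = 0.70000
Macro-precision = mean = (0.57143 + 0.50000 + 0.82353 + 0.70000) / 4 = 0.6487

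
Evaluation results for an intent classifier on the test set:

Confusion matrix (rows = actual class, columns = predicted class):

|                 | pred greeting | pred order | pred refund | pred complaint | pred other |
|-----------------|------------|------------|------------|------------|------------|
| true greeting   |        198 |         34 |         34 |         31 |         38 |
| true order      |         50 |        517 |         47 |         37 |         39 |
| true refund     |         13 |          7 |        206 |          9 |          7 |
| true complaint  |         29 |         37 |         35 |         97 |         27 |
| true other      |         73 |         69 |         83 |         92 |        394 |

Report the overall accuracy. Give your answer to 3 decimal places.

0.641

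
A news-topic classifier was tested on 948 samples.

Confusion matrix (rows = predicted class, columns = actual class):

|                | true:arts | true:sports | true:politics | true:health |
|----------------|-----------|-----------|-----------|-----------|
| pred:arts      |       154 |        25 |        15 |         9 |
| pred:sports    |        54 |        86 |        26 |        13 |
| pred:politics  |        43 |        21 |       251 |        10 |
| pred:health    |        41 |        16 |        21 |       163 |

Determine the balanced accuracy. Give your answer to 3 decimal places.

0.687

Balanced accuracy = mean of per-class recall.
  arts: recall = 154/292 = 0.5274
  sports: recall = 86/148 = 0.5811
  politics: recall = 251/313 = 0.8019
  health: recall = 163/195 = 0.8359
Mean = (0.5274 + 0.5811 + 0.8019 + 0.8359) / 4 = 0.687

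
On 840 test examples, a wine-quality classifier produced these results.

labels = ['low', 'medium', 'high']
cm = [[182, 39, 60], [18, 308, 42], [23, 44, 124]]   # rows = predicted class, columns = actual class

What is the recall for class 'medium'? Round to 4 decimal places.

0.7877

One-vs-rest for 'medium': TP = diagonal; FP = other classes predicted 'medium'; FN = 'medium' predicted as other.
recall = TP/(TP+FN).
medium: TP=308, FN=39+44=83 → 308/391 = 0.78772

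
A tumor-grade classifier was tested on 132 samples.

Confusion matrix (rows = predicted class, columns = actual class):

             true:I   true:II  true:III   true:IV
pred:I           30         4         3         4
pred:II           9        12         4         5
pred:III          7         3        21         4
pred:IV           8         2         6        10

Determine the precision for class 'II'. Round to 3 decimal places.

One-vs-rest for 'II': TP = diagonal; FP = other classes predicted 'II'; FN = 'II' predicted as other.
precision = TP/(TP+FP).
II: TP=12, FP=9+4+5=18 → 12/30 = 0.4000

0.400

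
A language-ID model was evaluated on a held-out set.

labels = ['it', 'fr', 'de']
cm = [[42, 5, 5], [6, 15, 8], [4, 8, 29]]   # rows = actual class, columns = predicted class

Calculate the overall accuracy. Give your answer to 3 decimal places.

Accuracy = trace / total = (42+15+29=86) / 122 = 86/122 = 0.705

0.705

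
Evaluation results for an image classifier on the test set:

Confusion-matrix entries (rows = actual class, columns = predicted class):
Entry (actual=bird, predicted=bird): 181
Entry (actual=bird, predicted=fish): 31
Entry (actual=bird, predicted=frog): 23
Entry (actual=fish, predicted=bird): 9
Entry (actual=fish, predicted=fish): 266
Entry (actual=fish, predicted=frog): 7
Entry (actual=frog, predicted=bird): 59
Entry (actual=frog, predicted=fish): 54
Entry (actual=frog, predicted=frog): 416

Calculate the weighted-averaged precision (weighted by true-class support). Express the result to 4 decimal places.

Per-class precision (TP/(TP+FP)):
  bird: TP=181, FP=9+59=68 → 181/249 = 0.72691
  fish: TP=266, FP=31+54=85 → 266/351 = 0.75783
  frog: TP=416, FP=23+7=30 → 416/446 = 0.93274
Weighted-precision = Σ (supportᵢ/N)·precisionᵢ with N=1046: (235/1046)·0.72691 + (282/1046)·0.75783 + (529/1046)·0.93274 = 0.8393

0.8393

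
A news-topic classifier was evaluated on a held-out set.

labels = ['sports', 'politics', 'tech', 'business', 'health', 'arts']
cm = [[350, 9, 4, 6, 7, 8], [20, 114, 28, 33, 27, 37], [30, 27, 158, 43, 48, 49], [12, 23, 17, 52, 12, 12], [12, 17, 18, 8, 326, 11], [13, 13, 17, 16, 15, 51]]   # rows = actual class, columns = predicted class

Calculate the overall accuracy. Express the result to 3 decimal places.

Accuracy = trace / total = (350+114+158+52+326+51=1051) / 1643 = 1051/1643 = 0.640

0.640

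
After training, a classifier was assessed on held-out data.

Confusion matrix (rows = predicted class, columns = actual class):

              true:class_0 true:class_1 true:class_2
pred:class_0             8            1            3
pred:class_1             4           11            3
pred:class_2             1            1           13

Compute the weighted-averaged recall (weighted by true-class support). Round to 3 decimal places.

0.711

Per-class recall (TP/(TP+FN)):
  class_0: TP=8, FN=4+1=5 → 8/13 = 0.6154
  class_1: TP=11, FN=1+1=2 → 11/13 = 0.8462
  class_2: TP=13, FN=3+3=6 → 13/19 = 0.6842
Weighted-recall = Σ (supportᵢ/N)·recallᵢ with N=45: (13/45)·0.6154 + (13/45)·0.8462 + (19/45)·0.6842 = 0.711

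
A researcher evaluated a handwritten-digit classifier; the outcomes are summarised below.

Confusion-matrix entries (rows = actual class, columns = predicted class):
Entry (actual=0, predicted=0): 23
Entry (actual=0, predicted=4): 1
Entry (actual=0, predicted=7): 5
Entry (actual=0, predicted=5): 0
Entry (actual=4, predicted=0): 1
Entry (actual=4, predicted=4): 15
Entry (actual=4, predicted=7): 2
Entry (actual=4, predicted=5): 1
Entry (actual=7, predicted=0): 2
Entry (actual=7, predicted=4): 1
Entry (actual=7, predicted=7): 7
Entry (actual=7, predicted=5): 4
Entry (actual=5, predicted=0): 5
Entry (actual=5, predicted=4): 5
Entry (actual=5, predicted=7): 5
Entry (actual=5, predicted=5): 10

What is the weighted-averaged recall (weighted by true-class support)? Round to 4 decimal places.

0.6322

Per-class recall (TP/(TP+FN)):
  0: TP=23, FN=1+5+0=6 → 23/29 = 0.79310
  4: TP=15, FN=1+2+1=4 → 15/19 = 0.78947
  7: TP=7, FN=2+1+4=7 → 7/14 = 0.50000
  5: TP=10, FN=5+5+5=15 → 10/25 = 0.40000
Weighted-recall = Σ (supportᵢ/N)·recallᵢ with N=87: (29/87)·0.79310 + (19/87)·0.78947 + (14/87)·0.50000 + (25/87)·0.40000 = 0.6322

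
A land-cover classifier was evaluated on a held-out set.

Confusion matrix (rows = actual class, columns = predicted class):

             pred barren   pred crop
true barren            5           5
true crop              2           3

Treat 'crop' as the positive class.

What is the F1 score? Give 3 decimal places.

0.462

Precision = TP/(TP+FP) = 3/8 = 0.3750
Recall = TP/(TP+FN) = 3/5 = 0.6000
F1 = 2·TP/(2·TP+FP+FN) = 6/13 = 0.462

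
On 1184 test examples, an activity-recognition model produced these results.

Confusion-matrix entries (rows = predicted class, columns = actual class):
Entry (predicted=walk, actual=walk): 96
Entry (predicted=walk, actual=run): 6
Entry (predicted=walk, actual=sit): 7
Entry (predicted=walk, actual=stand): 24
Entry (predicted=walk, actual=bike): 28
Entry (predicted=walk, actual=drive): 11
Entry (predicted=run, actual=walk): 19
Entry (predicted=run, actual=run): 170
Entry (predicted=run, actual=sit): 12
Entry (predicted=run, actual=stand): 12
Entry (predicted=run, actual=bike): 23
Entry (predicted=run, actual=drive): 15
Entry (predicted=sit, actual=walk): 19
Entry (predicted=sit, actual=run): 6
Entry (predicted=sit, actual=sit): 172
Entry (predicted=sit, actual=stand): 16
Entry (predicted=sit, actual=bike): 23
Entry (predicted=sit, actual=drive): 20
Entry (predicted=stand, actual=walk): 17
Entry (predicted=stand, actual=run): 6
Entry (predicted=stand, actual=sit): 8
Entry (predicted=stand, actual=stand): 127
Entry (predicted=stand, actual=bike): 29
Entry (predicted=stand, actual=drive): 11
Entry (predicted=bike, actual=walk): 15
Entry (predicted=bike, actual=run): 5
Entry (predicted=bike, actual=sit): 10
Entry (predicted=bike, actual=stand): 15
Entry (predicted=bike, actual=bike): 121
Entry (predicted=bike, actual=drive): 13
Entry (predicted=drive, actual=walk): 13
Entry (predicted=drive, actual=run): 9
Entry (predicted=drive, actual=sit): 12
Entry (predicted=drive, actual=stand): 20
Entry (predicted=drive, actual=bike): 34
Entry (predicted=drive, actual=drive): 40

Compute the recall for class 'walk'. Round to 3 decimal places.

Treat 'walk' as positive and all other classes as negative.
recall = TP/(TP+FN).
walk: TP=96, FN=19+19+17+15+13=83 → 96/179 = 0.5363

0.536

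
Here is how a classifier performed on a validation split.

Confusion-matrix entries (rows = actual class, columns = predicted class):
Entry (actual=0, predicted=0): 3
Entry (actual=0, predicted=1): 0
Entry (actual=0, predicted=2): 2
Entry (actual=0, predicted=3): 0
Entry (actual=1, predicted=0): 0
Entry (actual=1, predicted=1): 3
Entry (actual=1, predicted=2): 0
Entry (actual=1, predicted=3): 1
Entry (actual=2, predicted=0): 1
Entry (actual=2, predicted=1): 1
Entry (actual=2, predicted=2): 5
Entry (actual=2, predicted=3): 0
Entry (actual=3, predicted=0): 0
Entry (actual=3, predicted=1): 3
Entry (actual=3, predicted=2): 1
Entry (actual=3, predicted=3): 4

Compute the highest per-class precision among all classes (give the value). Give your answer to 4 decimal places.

Per-class precision (TP/(TP+FP)):
  0: TP=3, FP=0+1+0=1 → 3/4 = 0.75000
  1: TP=3, FP=0+1+3=4 → 3/7 = 0.42857
  2: TP=5, FP=2+0+1=3 → 5/8 = 0.62500
  3: TP=4, FP=0+1+0=1 → 4/5 = 0.80000
Highest is class '3' with precision = 0.8000.

0.8000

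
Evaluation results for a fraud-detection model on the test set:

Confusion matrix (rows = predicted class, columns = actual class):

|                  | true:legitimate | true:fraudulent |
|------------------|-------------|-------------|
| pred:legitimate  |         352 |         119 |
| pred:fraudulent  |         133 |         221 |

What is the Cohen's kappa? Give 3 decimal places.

0.373

Observed agreement pₒ = trace/N = 573/825 = 0.6945
Expected agreement pₑ = Σ (rowᵢ·colᵢ)/N² = (485·471 + 340·354)/825² = 0.5125
κ = (pₒ − pₑ)/(1 − pₑ) = (0.6945 − 0.5125)/(1 − 0.5125) = 0.373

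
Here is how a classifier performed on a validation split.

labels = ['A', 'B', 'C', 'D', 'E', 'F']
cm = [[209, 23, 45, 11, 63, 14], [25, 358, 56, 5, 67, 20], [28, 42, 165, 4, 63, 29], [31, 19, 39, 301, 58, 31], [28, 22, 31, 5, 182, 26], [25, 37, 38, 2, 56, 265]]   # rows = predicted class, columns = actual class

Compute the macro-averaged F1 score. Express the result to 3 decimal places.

0.603

Per-class F1 score (2·TP/(2·TP+FP+FN)):
  A: TP=209, FP=23+45+11+63+14=156, FN=25+28+31+28+25=137 → 418/711 = 0.5879
  B: TP=358, FP=25+56+5+67+20=173, FN=23+42+19+22+37=143 → 716/1032 = 0.6938
  C: TP=165, FP=28+42+4+63+29=166, FN=45+56+39+31+38=209 → 330/705 = 0.4681
  D: TP=301, FP=31+19+39+58+31=178, FN=11+5+4+5+2=27 → 602/807 = 0.7460
  E: TP=182, FP=28+22+31+5+26=112, FN=63+67+63+58+56=307 → 364/783 = 0.4649
  F: TP=265, FP=25+37+38+2+56=158, FN=14+20+29+31+26=120 → 530/808 = 0.6559
Macro-F1 score = mean = (0.5879 + 0.6938 + 0.4681 + 0.7460 + 0.4649 + 0.6559) / 6 = 0.603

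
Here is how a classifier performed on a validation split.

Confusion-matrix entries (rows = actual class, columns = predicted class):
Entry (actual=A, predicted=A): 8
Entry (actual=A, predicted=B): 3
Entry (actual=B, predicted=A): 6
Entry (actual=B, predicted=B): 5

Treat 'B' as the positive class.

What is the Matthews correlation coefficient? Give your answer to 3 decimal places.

0.189

MCC = (TP·TN − FP·FN) / √((TP+FP)(TP+FN)(TN+FP)(TN+FN))
Numerator = 5·8 − 3·6 = 22
Denominator = √(8·11·11·14) = √13552 = 116.4131
MCC = 22 / 116.4131 = 0.189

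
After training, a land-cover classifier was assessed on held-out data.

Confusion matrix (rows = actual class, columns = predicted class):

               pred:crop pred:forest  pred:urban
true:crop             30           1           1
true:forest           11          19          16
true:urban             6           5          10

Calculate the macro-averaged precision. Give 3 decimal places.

0.590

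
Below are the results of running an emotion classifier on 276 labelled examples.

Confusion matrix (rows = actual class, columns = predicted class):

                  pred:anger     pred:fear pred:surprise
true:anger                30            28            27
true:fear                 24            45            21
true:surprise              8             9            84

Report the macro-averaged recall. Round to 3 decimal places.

Per-class recall (TP/(TP+FN)):
  anger: TP=30, FN=28+27=55 → 30/85 = 0.3529
  fear: TP=45, FN=24+21=45 → 45/90 = 0.5000
  surprise: TP=84, FN=8+9=17 → 84/101 = 0.8317
Macro-recall = mean = (0.3529 + 0.5000 + 0.8317) / 3 = 0.562

0.562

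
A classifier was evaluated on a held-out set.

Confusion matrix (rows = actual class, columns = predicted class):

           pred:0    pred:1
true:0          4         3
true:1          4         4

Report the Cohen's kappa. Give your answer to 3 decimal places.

0.071

Observed agreement pₒ = trace/N = 8/15 = 0.5333
Expected agreement pₑ = Σ (rowᵢ·colᵢ)/N² = (7·8 + 8·7)/15² = 0.4978
κ = (pₒ − pₑ)/(1 − pₑ) = (0.5333 − 0.4978)/(1 − 0.4978) = 0.071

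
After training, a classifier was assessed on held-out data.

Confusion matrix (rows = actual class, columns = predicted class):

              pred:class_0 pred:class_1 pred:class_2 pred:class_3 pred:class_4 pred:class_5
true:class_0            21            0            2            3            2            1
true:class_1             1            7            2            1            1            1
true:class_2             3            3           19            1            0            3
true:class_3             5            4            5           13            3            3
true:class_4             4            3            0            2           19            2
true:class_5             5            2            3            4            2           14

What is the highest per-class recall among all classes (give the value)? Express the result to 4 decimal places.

Per-class recall (TP/(TP+FN)):
  class_0: TP=21, FN=0+2+3+2+1=8 → 21/29 = 0.72414
  class_1: TP=7, FN=1+2+1+1+1=6 → 7/13 = 0.53846
  class_2: TP=19, FN=3+3+1+0+3=10 → 19/29 = 0.65517
  class_3: TP=13, FN=5+4+5+3+3=20 → 13/33 = 0.39394
  class_4: TP=19, FN=4+3+0+2+2=11 → 19/30 = 0.63333
  class_5: TP=14, FN=5+2+3+4+2=16 → 14/30 = 0.46667
Highest is class 'class_0' with recall = 0.7241.

0.7241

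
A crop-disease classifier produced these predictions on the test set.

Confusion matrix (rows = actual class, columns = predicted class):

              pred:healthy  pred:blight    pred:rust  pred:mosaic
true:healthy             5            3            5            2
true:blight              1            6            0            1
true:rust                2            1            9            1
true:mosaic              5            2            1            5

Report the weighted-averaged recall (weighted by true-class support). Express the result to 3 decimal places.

Per-class recall (TP/(TP+FN)):
  healthy: TP=5, FN=3+5+2=10 → 5/15 = 0.3333
  blight: TP=6, FN=1+0+1=2 → 6/8 = 0.7500
  rust: TP=9, FN=2+1+1=4 → 9/13 = 0.6923
  mosaic: TP=5, FN=5+2+1=8 → 5/13 = 0.3846
Weighted-recall = Σ (supportᵢ/N)·recallᵢ with N=49: (15/49)·0.3333 + (8/49)·0.7500 + (13/49)·0.6923 + (13/49)·0.3846 = 0.510

0.510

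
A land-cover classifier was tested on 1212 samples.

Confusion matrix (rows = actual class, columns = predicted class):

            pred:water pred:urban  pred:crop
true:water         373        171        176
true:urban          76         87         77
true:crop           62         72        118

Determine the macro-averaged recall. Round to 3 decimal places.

Per-class recall (TP/(TP+FN)):
  water: TP=373, FN=171+176=347 → 373/720 = 0.5181
  urban: TP=87, FN=76+77=153 → 87/240 = 0.3625
  crop: TP=118, FN=62+72=134 → 118/252 = 0.4683
Macro-recall = mean = (0.5181 + 0.3625 + 0.4683) / 3 = 0.450

0.450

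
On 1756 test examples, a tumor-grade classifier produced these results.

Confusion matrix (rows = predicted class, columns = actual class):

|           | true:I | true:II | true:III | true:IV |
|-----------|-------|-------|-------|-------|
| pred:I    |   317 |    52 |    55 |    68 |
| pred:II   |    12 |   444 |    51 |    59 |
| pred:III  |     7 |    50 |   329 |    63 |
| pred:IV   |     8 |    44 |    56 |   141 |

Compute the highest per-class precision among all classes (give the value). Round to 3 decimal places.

0.784

Per-class precision (TP/(TP+FP)):
  I: TP=317, FP=52+55+68=175 → 317/492 = 0.6443
  II: TP=444, FP=12+51+59=122 → 444/566 = 0.7845
  III: TP=329, FP=7+50+63=120 → 329/449 = 0.7327
  IV: TP=141, FP=8+44+56=108 → 141/249 = 0.5663
Highest is class 'II' with precision = 0.784.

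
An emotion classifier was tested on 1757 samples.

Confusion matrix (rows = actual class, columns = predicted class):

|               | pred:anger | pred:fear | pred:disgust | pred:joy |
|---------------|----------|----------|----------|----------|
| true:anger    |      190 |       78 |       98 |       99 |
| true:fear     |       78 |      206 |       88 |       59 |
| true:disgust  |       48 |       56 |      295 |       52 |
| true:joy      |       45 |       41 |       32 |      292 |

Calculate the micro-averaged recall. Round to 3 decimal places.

Micro-averaging pools counts across classes: ΣTP=983, ΣFP=774, ΣFN=774.
Micro-recall = TP/(TP+FN) on pooled counts = 0.559 (equals overall accuracy in single-label multiclass).

0.559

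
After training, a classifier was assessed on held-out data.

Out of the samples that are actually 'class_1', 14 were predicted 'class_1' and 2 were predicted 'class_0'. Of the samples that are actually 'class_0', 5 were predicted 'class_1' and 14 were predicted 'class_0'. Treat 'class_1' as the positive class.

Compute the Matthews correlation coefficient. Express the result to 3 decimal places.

MCC = (TP·TN − FP·FN) / √((TP+FP)(TP+FN)(TN+FP)(TN+FN))
Numerator = 14·14 − 5·2 = 186
Denominator = √(19·16·19·16) = √92416 = 304.0000
MCC = 186 / 304.0000 = 0.612

0.612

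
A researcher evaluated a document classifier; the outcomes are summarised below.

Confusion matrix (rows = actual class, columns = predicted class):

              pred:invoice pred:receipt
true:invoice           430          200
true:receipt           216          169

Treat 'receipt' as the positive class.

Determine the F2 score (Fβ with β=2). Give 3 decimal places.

Fβ = (1+β²)·TP / ((1+β²)·TP + β²·FN + FP), with β²=4
= 5·169 / (5·169 + 4·216 + 200) = 0.443

0.443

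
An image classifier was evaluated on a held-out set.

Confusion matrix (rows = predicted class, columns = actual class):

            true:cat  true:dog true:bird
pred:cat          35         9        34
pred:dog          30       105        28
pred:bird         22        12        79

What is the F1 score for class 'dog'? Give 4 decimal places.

F1 score = 2·TP/(2·TP+FP+FN).
dog: TP=105, FP=30+28=58, FN=9+12=21 → 210/289 = 0.72664

0.7266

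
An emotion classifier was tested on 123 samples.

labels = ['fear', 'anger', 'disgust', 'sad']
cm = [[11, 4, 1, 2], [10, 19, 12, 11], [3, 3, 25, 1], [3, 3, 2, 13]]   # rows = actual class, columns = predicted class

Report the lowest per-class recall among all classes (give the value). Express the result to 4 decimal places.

0.3654

Per-class recall (TP/(TP+FN)):
  fear: TP=11, FN=4+1+2=7 → 11/18 = 0.61111
  anger: TP=19, FN=10+12+11=33 → 19/52 = 0.36538
  disgust: TP=25, FN=3+3+1=7 → 25/32 = 0.78125
  sad: TP=13, FN=3+3+2=8 → 13/21 = 0.61905
Lowest is class 'anger' with recall = 0.3654.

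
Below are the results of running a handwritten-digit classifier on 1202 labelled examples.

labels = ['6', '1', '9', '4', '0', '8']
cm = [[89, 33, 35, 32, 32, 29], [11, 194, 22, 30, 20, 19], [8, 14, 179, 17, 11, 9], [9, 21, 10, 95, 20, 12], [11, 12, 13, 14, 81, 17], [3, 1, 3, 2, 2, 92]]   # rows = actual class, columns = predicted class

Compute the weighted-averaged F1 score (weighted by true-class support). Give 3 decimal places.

Per-class F1 score (2·TP/(2·TP+FP+FN)):
  6: TP=89, FP=11+8+9+11+3=42, FN=33+35+32+32+29=161 → 178/381 = 0.4672
  1: TP=194, FP=33+14+21+12+1=81, FN=11+22+30+20+19=102 → 388/571 = 0.6795
  9: TP=179, FP=35+22+10+13+3=83, FN=8+14+17+11+9=59 → 358/500 = 0.7160
  4: TP=95, FP=32+30+17+14+2=95, FN=9+21+10+20+12=72 → 190/357 = 0.5322
  0: TP=81, FP=32+20+11+20+2=85, FN=11+12+13+14+17=67 → 162/314 = 0.5159
  8: TP=92, FP=29+19+9+12+17=86, FN=3+1+3+2+2=11 → 184/281 = 0.6548
Weighted-F1 score = Σ (supportᵢ/N)·F1 scoreᵢ with N=1202: (250/1202)·0.4672 + (296/1202)·0.6795 + (238/1202)·0.7160 + (167/1202)·0.5322 + (148/1202)·0.5159 + (103/1202)·0.6548 = 0.600

0.600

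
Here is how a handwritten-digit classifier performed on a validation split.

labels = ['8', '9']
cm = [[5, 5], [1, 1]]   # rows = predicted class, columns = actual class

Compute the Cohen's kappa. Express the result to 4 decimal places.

Observed agreement pₒ = trace/N = 6/12 = 0.50000
Expected agreement pₑ = Σ (rowᵢ·colᵢ)/N² = (6·10 + 6·2)/12² = 0.50000
κ = (pₒ − pₑ)/(1 − pₑ) = (0.50000 − 0.50000)/(1 − 0.50000) = 0.0000

0.0000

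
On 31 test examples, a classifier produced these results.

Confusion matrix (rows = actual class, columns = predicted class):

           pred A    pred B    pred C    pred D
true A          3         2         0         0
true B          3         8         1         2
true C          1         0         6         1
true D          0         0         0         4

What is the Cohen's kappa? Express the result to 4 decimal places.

0.5584

Observed agreement pₒ = trace/N = 21/31 = 0.67742
Expected agreement pₑ = Σ (rowᵢ·colᵢ)/N² = (5·7 + 14·10 + 8·7 + 4·7)/31² = 0.26951
κ = (pₒ − pₑ)/(1 − pₑ) = (0.67742 − 0.26951)/(1 − 0.26951) = 0.5584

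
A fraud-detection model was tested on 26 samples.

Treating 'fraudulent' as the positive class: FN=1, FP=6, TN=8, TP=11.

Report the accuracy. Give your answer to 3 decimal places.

0.731

Accuracy = (TP+TN)/N = (11+8)/26 = 0.731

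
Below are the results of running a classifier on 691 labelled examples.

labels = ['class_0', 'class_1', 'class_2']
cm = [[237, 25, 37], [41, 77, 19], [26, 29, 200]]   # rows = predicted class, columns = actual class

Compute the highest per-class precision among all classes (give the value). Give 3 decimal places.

Per-class precision (TP/(TP+FP)):
  class_0: TP=237, FP=25+37=62 → 237/299 = 0.7926
  class_1: TP=77, FP=41+19=60 → 77/137 = 0.5620
  class_2: TP=200, FP=26+29=55 → 200/255 = 0.7843
Highest is class 'class_0' with precision = 0.793.

0.793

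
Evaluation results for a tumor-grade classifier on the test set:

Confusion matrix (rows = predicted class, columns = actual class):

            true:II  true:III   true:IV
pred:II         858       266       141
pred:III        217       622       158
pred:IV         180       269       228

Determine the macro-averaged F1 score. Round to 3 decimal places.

0.546

Per-class F1 score (2·TP/(2·TP+FP+FN)):
  II: TP=858, FP=266+141=407, FN=217+180=397 → 1716/2520 = 0.6810
  III: TP=622, FP=217+158=375, FN=266+269=535 → 1244/2154 = 0.5775
  IV: TP=228, FP=180+269=449, FN=141+158=299 → 456/1204 = 0.3787
Macro-F1 score = mean = (0.6810 + 0.5775 + 0.3787) / 3 = 0.546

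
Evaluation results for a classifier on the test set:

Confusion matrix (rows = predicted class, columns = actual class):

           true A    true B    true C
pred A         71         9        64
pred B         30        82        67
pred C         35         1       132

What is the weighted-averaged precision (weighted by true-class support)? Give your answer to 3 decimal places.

0.643

Per-class precision (TP/(TP+FP)):
  A: TP=71, FP=9+64=73 → 71/144 = 0.4931
  B: TP=82, FP=30+67=97 → 82/179 = 0.4581
  C: TP=132, FP=35+1=36 → 132/168 = 0.7857
Weighted-precision = Σ (supportᵢ/N)·precisionᵢ with N=491: (136/491)·0.4931 + (92/491)·0.4581 + (263/491)·0.7857 = 0.643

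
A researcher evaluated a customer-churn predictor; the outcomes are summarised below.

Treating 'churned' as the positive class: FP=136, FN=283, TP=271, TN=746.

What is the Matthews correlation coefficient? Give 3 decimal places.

MCC = (TP·TN − FP·FN) / √((TP+FP)(TP+FN)(TN+FP)(TN+FN))
Numerator = 271·746 − 136·283 = 163678
Denominator = √(407·554·882·1029) = √204638872284 = 452370.2823
MCC = 163678 / 452370.2823 = 0.362

0.362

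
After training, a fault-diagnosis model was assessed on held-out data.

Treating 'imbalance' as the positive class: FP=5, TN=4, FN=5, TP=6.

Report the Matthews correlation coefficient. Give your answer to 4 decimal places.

-0.0101

MCC = (TP·TN − FP·FN) / √((TP+FP)(TP+FN)(TN+FP)(TN+FN))
Numerator = 6·4 − 5·5 = -1
Denominator = √(11·11·9·9) = √9801 = 99.0000
MCC = -1 / 99.0000 = -0.0101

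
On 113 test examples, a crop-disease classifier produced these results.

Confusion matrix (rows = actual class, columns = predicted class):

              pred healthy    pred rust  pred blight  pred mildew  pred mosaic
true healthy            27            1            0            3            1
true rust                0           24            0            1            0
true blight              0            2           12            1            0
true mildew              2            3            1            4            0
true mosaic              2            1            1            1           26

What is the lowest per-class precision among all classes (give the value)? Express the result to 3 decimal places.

0.400

Per-class precision (TP/(TP+FP)):
  healthy: TP=27, FP=0+0+2+2=4 → 27/31 = 0.8710
  rust: TP=24, FP=1+2+3+1=7 → 24/31 = 0.7742
  blight: TP=12, FP=0+0+1+1=2 → 12/14 = 0.8571
  mildew: TP=4, FP=3+1+1+1=6 → 4/10 = 0.4000
  mosaic: TP=26, FP=1+0+0+0=1 → 26/27 = 0.9630
Lowest is class 'mildew' with precision = 0.400.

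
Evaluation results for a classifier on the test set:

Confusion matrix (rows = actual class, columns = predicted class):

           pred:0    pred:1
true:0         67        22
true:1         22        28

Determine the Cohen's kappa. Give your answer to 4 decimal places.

Observed agreement pₒ = trace/N = 95/139 = 0.68345
Expected agreement pₑ = Σ (rowᵢ·colᵢ)/N² = (89·89 + 50·50)/139² = 0.53936
κ = (pₒ − pₑ)/(1 − pₑ) = (0.68345 − 0.53936)/(1 − 0.53936) = 0.3128

0.3128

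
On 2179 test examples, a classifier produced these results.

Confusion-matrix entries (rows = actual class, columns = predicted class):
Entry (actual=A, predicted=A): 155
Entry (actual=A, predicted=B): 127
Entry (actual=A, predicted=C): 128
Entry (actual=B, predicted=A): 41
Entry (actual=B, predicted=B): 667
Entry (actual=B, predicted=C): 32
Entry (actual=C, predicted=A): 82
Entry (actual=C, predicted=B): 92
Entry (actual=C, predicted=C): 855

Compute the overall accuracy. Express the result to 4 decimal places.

Accuracy = trace / total = (155+667+855=1677) / 2179 = 1677/2179 = 0.7696

0.7696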